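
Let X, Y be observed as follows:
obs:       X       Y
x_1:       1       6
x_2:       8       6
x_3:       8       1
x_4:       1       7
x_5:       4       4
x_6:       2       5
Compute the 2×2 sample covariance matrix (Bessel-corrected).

Step 1 — column means:
  mean(X) = (1 + 8 + 8 + 1 + 4 + 2) / 6 = 24/6 = 4
  mean(Y) = (6 + 6 + 1 + 7 + 4 + 5) / 6 = 29/6 = 4.8333

Step 2 — sample covariance S[i,j] = (1/(n-1)) · Σ_k (x_{k,i} - mean_i) · (x_{k,j} - mean_j), with n-1 = 5.
  S[X,X] = ((-3)·(-3) + (4)·(4) + (4)·(4) + (-3)·(-3) + (0)·(0) + (-2)·(-2)) / 5 = 54/5 = 10.8
  S[X,Y] = ((-3)·(1.1667) + (4)·(1.1667) + (4)·(-3.8333) + (-3)·(2.1667) + (0)·(-0.8333) + (-2)·(0.1667)) / 5 = -21/5 = -4.2
  S[Y,Y] = ((1.1667)·(1.1667) + (1.1667)·(1.1667) + (-3.8333)·(-3.8333) + (2.1667)·(2.1667) + (-0.8333)·(-0.8333) + (0.1667)·(0.1667)) / 5 = 22.8333/5 = 4.5667

S is symmetric (S[j,i] = S[i,j]). Assembling:

S = [[10.8, -4.2],
 [-4.2, 4.5667]]


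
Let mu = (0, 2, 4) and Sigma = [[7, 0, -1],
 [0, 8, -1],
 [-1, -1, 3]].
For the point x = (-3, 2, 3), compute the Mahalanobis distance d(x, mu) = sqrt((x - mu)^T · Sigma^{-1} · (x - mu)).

Step 1 — centre the observation: (x - mu) = (-3, 0, -1).

Step 2 — invert Sigma (cofactor / det for 3×3, or solve directly):
  Sigma^{-1} = [[0.1503, 0.0065, 0.0523],
 [0.0065, 0.1307, 0.0458],
 [0.0523, 0.0458, 0.366]].

Step 3 — form the quadratic (x - mu)^T · Sigma^{-1} · (x - mu):
  Sigma^{-1} · (x - mu) = (-0.5033, -0.0654, -0.5229).
  (x - mu)^T · [Sigma^{-1} · (x - mu)] = (-3)·(-0.5033) + (0)·(-0.0654) + (-1)·(-0.5229) = 2.0327.

Step 4 — take square root: d = √(2.0327) ≈ 1.4257.

d(x, mu) = √(2.0327) ≈ 1.4257


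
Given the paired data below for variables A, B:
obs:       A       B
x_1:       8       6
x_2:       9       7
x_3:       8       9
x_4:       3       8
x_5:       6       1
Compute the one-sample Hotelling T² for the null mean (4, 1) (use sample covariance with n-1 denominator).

Step 1 — sample mean vector:
  mean(A) = (8 + 9 + 8 + 3 + 6) / 5 = 34/5 = 6.8
  mean(B) = (6 + 7 + 9 + 8 + 1) / 5 = 31/5 = 6.2
  x̄ = (6.8, 6.2),  deviation x̄ - mu_0 = (6.8, 6.2) - (4, 1) = (2.8, 5.2).

Step 2 — sample covariance matrix, S[i,j] = (1/(n-1)) · Σ_k (x_{k,i} - mean_i) · (x_{k,j} - mean_j), divisor n-1 = 4:
  S[A,A] = ((1.2)·(1.2) + (2.2)·(2.2) + (1.2)·(1.2) + (-3.8)·(-3.8) + (-0.8)·(-0.8)) / 4 = 22.8/4 = 5.7
  S[A,B] = ((1.2)·(-0.2) + (2.2)·(0.8) + (1.2)·(2.8) + (-3.8)·(1.8) + (-0.8)·(-5.2)) / 4 = 2.2/4 = 0.55
  S[B,B] = ((-0.2)·(-0.2) + (0.8)·(0.8) + (2.8)·(2.8) + (1.8)·(1.8) + (-5.2)·(-5.2)) / 4 = 38.8/4 = 9.7
  S = [[5.7, 0.55],
 [0.55, 9.7]].

Step 3 — invert S. det(S) = 5.7·9.7 - (0.55)² = 54.9875.
  S^{-1} = (1/det) · [[d, -b], [-b, a]] = [[0.1764, -0.01],
 [-0.01, 0.1037]].

Step 4 — quadratic form (x̄ - mu_0)^T · S^{-1} · (x̄ - mu_0):
  S^{-1} · (x̄ - mu_0) = (0.4419, 0.511),
  (x̄ - mu_0)^T · [...] = (2.8)·(0.4419) + (5.2)·(0.511) = 3.8947.

Step 5 — scale by n: T² = 5 · 3.8947 = 19.4735.

T² ≈ 19.4735


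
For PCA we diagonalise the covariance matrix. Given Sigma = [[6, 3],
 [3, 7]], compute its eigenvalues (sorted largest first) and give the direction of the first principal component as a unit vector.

Step 1 — characteristic polynomial of 2×2 Sigma:
  det(Sigma - λI) = λ² - trace · λ + det = 0.
  trace = 6 + 7 = 13, det = 6·7 - (3)² = 33.
Step 2 — discriminant:
  Δ = trace² - 4·det = 169 - 132 = 37.
Step 3 — eigenvalues:
  λ = (trace ± √Δ)/2 = (13 ± 6.0828)/2,
  λ_1 = 9.5414,  λ_2 = 3.4586.

Step 4 — unit eigenvector for λ_1: solve (Sigma - λ_1 I)v = 0. First row:
  (6 - 9.5414)·v_x + (3)·v_y = 0, i.e. (-3.5414)·v_x + (3)·v_y = 0,
  so v ∝ (b, λ_1 - a) = (3, 3.5414) = u.
  ||u|| = √((3)² + (3.5414)²) = √(21.5414) ≈ 4.6413,
  v_1 = u/||u|| ≈ (0.6464, 0.763) (||v_1|| = 1).

λ_1 = 9.5414,  λ_2 = 3.4586;  v_1 ≈ (0.6464, 0.763)


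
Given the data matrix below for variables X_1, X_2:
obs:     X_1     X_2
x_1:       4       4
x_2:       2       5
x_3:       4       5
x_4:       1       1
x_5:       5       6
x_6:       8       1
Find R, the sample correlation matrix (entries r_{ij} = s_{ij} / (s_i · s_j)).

Step 1 — column means:
  mean(X_1) = (4 + 2 + 4 + 1 + 5 + 8) / 6 = 24/6 = 4
  mean(X_2) = (4 + 5 + 5 + 1 + 6 + 1) / 6 = 22/6 = 3.6667

Step 2 — sample variances and covariances s[i,j] = (1/(n-1)) · Σ_k (x_{k,i} - mean_i) · (x_{k,j} - mean_j), with n-1 = 5:
  s[X_1,X_1] = ((0)·(0) + (-2)·(-2) + (0)·(0) + (-3)·(-3) + (1)·(1) + (4)·(4)) / 5 = 30/5 = 6
  s[X_1,X_2] = ((0)·(0.3333) + (-2)·(1.3333) + (0)·(1.3333) + (-3)·(-2.6667) + (1)·(2.3333) + (4)·(-2.6667)) / 5 = -3/5 = -0.6
  s[X_2,X_2] = ((0.3333)·(0.3333) + (1.3333)·(1.3333) + (1.3333)·(1.3333) + (-2.6667)·(-2.6667) + (2.3333)·(2.3333) + (-2.6667)·(-2.6667)) / 5 = 23.3333/5 = 4.6667
  Sample standard deviations s_i = √(s[i,i]):
  s(X_1) = √(6) = 2.4495
  s(X_2) = √(4.6667) = 2.1602

Step 3 — r_{ij} = s_{ij} / (s_i · s_j):
  r[X_1,X_1] = 1 (diagonal).
  r[X_1,X_2] = -0.6 / (2.4495 · 2.1602) = -0.6 / 5.2915 = -0.1134
  r[X_2,X_2] = 1 (diagonal).

R is symmetric with unit diagonal. Assembling:

R = [[1, -0.1134],
 [-0.1134, 1]]


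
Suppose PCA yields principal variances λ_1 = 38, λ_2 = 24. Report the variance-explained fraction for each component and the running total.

Step 1 — total variance = trace(Sigma) = Σ λ_i = 38 + 24 = 62.

Step 2 — fraction explained by component i = λ_i / Σ λ:
  PC1: 38/62 = 0.6129
  PC2: 24/62 = 0.3871

Step 3 — cumulative fraction after k components = (λ_1 + ... + λ_k) / Σ λ:
  k = 1: 38/62 = 0.6129
  k = 2: (38 + 24)/62 = 62/62 = 1

Summary (fraction, with percent):

explained: PC1 0.6129 (61.29%), PC2 0.3871 (38.71%);  cumulative: 0.6129, 1


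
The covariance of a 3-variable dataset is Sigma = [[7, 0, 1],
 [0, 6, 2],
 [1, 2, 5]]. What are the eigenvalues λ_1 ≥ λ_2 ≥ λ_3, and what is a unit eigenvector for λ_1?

Step 1 — characteristic polynomial p(λ) = det(λI - Sigma) = λ³ - tr·λ² + c_1·λ - det, where tr = trace, c_1 = sum of the principal 2×2 minors, det = det(Sigma):
  tr = 7 + 6 + 5 = 18,
  c_1 = (7·6 - (0)²) + (7·5 - (1)²) + (6·5 - (2)²) = 42 + 34 + 26 = 102,
  det = 7·(6·5 - (2)²) - (0)·((0)·5 - (2)·(1)) + (1)·((0)·(2) - 6·(1)) = 7·(26) - (0)·(-2) + (1)·(-6) = 176.
  So p(λ) = λ³ - 18λ² + 102λ - 176.
Step 2 — look for an integer root (rational root theorem: any rational root is an integer divisor of 176). Testing λ = 8:
  p(8) = 512 - 1152 + 816 - 176 = 0  ✓
  Dividing out (λ - 8): p(λ) = (λ - 8)(λ² - 10λ + 22).
Step 3 — remaining eigenvalues from the quadratic λ² - 10λ + 22 = 0:
  Δ = 10² - 4·22 = 100 - 88 = 12,  λ = (10 ± √12)/2 = (10 ± 3.4641)/2 ≈ 6.7321 or 3.2679.
  Sorted: λ_1 = 8,  λ_2 = 6.7321,  λ_3 = 3.2679  (check: sum = 18 = tr ✓).

Step 4 — unit eigenvector for λ_1 = 8: v spans the null space of (Sigma - λ_1 I), whose rows are
  r_1 = (-1, 0, 1),  r_2 = (0, -2, 2),  r_3 = (1, 2, -3).
  v is orthogonal to every row, so take v ∝ r_1 × r_2 = ((0)·(2) - (1)·(-2), (1)·(0) - (-1)·(2), (-1)·(-2) - (0)·(0)) = (2, 2, 2).
  Rescale (divide by 2): u = (1, 1, 1).
  ||u|| = √((1)² + (1)² + (1)²) = √(3) ≈ 1.7321,  v_1 = u/||u|| ≈ (0.5774, 0.5774, 0.5774) (||v_1|| = 1).

λ_1 = 8,  λ_2 = 6.7321,  λ_3 = 3.2679;  v_1 ≈ (0.5774, 0.5774, 0.5774)


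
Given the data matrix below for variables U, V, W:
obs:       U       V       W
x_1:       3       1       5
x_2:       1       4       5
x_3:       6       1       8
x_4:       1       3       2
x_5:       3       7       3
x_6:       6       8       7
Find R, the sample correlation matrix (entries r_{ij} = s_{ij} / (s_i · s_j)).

Step 1 — column means:
  mean(U) = (3 + 1 + 6 + 1 + 3 + 6) / 6 = 20/6 = 3.3333
  mean(V) = (1 + 4 + 1 + 3 + 7 + 8) / 6 = 24/6 = 4
  mean(W) = (5 + 5 + 8 + 2 + 3 + 7) / 6 = 30/6 = 5

Step 2 — sample variances and covariances s[i,j] = (1/(n-1)) · Σ_k (x_{k,i} - mean_i) · (x_{k,j} - mean_j), with n-1 = 5:
  s[U,U] = ((-0.3333)·(-0.3333) + (-2.3333)·(-2.3333) + (2.6667)·(2.6667) + (-2.3333)·(-2.3333) + (-0.3333)·(-0.3333) + (2.6667)·(2.6667)) / 5 = 25.3333/5 = 5.0667
  s[U,V] = ((-0.3333)·(-3) + (-2.3333)·(0) + (2.6667)·(-3) + (-2.3333)·(-1) + (-0.3333)·(3) + (2.6667)·(4)) / 5 = 5/5 = 1
  s[U,W] = ((-0.3333)·(0) + (-2.3333)·(0) + (2.6667)·(3) + (-2.3333)·(-3) + (-0.3333)·(-2) + (2.6667)·(2)) / 5 = 21/5 = 4.2
  s[V,V] = ((-3)·(-3) + (0)·(0) + (-3)·(-3) + (-1)·(-1) + (3)·(3) + (4)·(4)) / 5 = 44/5 = 8.8
  s[V,W] = ((-3)·(0) + (0)·(0) + (-3)·(3) + (-1)·(-3) + (3)·(-2) + (4)·(2)) / 5 = -4/5 = -0.8
  s[W,W] = ((0)·(0) + (0)·(0) + (3)·(3) + (-3)·(-3) + (-2)·(-2) + (2)·(2)) / 5 = 26/5 = 5.2
  Sample standard deviations s_i = √(s[i,i]):
  s(U) = √(5.0667) = 2.2509
  s(V) = √(8.8) = 2.9665
  s(W) = √(5.2) = 2.2804

Step 3 — r_{ij} = s_{ij} / (s_i · s_j):
  r[U,U] = 1 (diagonal).
  r[U,V] = 1 / (2.2509 · 2.9665) = 1 / 6.6773 = 0.1498
  r[U,W] = 4.2 / (2.2509 · 2.2804) = 4.2 / 5.1329 = 0.8183
  r[V,V] = 1 (diagonal).
  r[V,W] = -0.8 / (2.9665 · 2.2804) = -0.8 / 6.7646 = -0.1183
  r[W,W] = 1 (diagonal).

R is symmetric with unit diagonal. Assembling:

R = [[1, 0.1498, 0.8183],
 [0.1498, 1, -0.1183],
 [0.8183, -0.1183, 1]]


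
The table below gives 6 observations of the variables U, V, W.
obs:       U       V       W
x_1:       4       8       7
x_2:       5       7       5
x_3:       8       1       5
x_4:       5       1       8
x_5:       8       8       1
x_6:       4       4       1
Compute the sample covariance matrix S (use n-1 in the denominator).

Step 1 — column means:
  mean(U) = (4 + 5 + 8 + 5 + 8 + 4) / 6 = 34/6 = 5.6667
  mean(V) = (8 + 7 + 1 + 1 + 8 + 4) / 6 = 29/6 = 4.8333
  mean(W) = (7 + 5 + 5 + 8 + 1 + 1) / 6 = 27/6 = 4.5

Step 2 — sample covariance S[i,j] = (1/(n-1)) · Σ_k (x_{k,i} - mean_i) · (x_{k,j} - mean_j), with n-1 = 5.
  S[U,U] = ((-1.6667)·(-1.6667) + (-0.6667)·(-0.6667) + (2.3333)·(2.3333) + (-0.6667)·(-0.6667) + (2.3333)·(2.3333) + (-1.6667)·(-1.6667)) / 5 = 17.3333/5 = 3.4667
  S[U,V] = ((-1.6667)·(3.1667) + (-0.6667)·(2.1667) + (2.3333)·(-3.8333) + (-0.6667)·(-3.8333) + (2.3333)·(3.1667) + (-1.6667)·(-0.8333)) / 5 = -4.3333/5 = -0.8667
  S[U,W] = ((-1.6667)·(2.5) + (-0.6667)·(0.5) + (2.3333)·(0.5) + (-0.6667)·(3.5) + (2.3333)·(-3.5) + (-1.6667)·(-3.5)) / 5 = -8/5 = -1.6
  S[V,V] = ((3.1667)·(3.1667) + (2.1667)·(2.1667) + (-3.8333)·(-3.8333) + (-3.8333)·(-3.8333) + (3.1667)·(3.1667) + (-0.8333)·(-0.8333)) / 5 = 54.8333/5 = 10.9667
  S[V,W] = ((3.1667)·(2.5) + (2.1667)·(0.5) + (-3.8333)·(0.5) + (-3.8333)·(3.5) + (3.1667)·(-3.5) + (-0.8333)·(-3.5)) / 5 = -14.5/5 = -2.9
  S[W,W] = ((2.5)·(2.5) + (0.5)·(0.5) + (0.5)·(0.5) + (3.5)·(3.5) + (-3.5)·(-3.5) + (-3.5)·(-3.5)) / 5 = 43.5/5 = 8.7

S is symmetric (S[j,i] = S[i,j]). Assembling:

S = [[3.4667, -0.8667, -1.6],
 [-0.8667, 10.9667, -2.9],
 [-1.6, -2.9, 8.7]]


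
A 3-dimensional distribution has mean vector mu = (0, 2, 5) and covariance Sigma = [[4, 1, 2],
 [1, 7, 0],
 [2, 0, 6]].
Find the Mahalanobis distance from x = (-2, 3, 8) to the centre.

Step 1 — centre the observation: (x - mu) = (-2, 1, 3).

Step 2 — invert Sigma (cofactor / det for 3×3, or solve directly):
  Sigma^{-1} = [[0.3134, -0.0448, -0.1045],
 [-0.0448, 0.1493, 0.0149],
 [-0.1045, 0.0149, 0.2015]].

Step 3 — form the quadratic (x - mu)^T · Sigma^{-1} · (x - mu):
  Sigma^{-1} · (x - mu) = (-0.9851, 0.2836, 0.8284).
  (x - mu)^T · [Sigma^{-1} · (x - mu)] = (-2)·(-0.9851) + (1)·(0.2836) + (3)·(0.8284) = 4.7388.

Step 4 — take square root: d = √(4.7388) ≈ 2.1769.

d(x, mu) = √(4.7388) ≈ 2.1769


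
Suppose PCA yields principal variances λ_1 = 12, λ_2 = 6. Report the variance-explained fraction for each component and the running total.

Step 1 — total variance = trace(Sigma) = Σ λ_i = 12 + 6 = 18.

Step 2 — fraction explained by component i = λ_i / Σ λ:
  PC1: 12/18 = 0.6667
  PC2: 6/18 = 0.3333

Step 3 — cumulative fraction after k components = (λ_1 + ... + λ_k) / Σ λ:
  k = 1: 12/18 = 0.6667
  k = 2: (12 + 6)/18 = 18/18 = 1

Summary (fraction, with percent):

explained: PC1 0.6667 (66.67%), PC2 0.3333 (33.33%);  cumulative: 0.6667, 1


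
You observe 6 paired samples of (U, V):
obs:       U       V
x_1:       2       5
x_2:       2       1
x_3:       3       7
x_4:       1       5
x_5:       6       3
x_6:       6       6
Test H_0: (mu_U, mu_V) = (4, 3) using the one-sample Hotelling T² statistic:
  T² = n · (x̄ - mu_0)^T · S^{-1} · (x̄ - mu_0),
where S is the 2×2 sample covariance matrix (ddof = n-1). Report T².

Step 1 — sample mean vector:
  mean(U) = (2 + 2 + 3 + 1 + 6 + 6) / 6 = 20/6 = 3.3333
  mean(V) = (5 + 1 + 7 + 5 + 3 + 6) / 6 = 27/6 = 4.5
  x̄ = (3.3333, 4.5),  deviation x̄ - mu_0 = (3.3333, 4.5) - (4, 3) = (-0.6667, 1.5).

Step 2 — sample covariance matrix, S[i,j] = (1/(n-1)) · Σ_k (x_{k,i} - mean_i) · (x_{k,j} - mean_j), divisor n-1 = 5:
  S[U,U] = ((-1.3333)·(-1.3333) + (-1.3333)·(-1.3333) + (-0.3333)·(-0.3333) + (-2.3333)·(-2.3333) + (2.6667)·(2.6667) + (2.6667)·(2.6667)) / 5 = 23.3333/5 = 4.6667
  S[U,V] = ((-1.3333)·(0.5) + (-1.3333)·(-3.5) + (-0.3333)·(2.5) + (-2.3333)·(0.5) + (2.6667)·(-1.5) + (2.6667)·(1.5)) / 5 = 2/5 = 0.4
  S[V,V] = ((0.5)·(0.5) + (-3.5)·(-3.5) + (2.5)·(2.5) + (0.5)·(0.5) + (-1.5)·(-1.5) + (1.5)·(1.5)) / 5 = 23.5/5 = 4.7
  S = [[4.6667, 0.4],
 [0.4, 4.7]].

Step 3 — invert S. det(S) = 4.6667·4.7 - (0.4)² = 21.7733.
  S^{-1} = (1/det) · [[d, -b], [-b, a]] = [[0.2159, -0.0184],
 [-0.0184, 0.2143]].

Step 4 — quadratic form (x̄ - mu_0)^T · S^{-1} · (x̄ - mu_0):
  S^{-1} · (x̄ - mu_0) = (-0.1715, 0.3337),
  (x̄ - mu_0)^T · [...] = (-0.6667)·(-0.1715) + (1.5)·(0.3337) = 0.6149.

Step 5 — scale by n: T² = 6 · 0.6149 = 3.6895.

T² ≈ 3.6895


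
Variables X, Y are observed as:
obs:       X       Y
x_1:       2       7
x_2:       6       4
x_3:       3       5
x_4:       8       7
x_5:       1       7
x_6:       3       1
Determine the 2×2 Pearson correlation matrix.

Step 1 — column means:
  mean(X) = (2 + 6 + 3 + 8 + 1 + 3) / 6 = 23/6 = 3.8333
  mean(Y) = (7 + 4 + 5 + 7 + 7 + 1) / 6 = 31/6 = 5.1667

Step 2 — sample variances and covariances s[i,j] = (1/(n-1)) · Σ_k (x_{k,i} - mean_i) · (x_{k,j} - mean_j), with n-1 = 5:
  s[X,X] = ((-1.8333)·(-1.8333) + (2.1667)·(2.1667) + (-0.8333)·(-0.8333) + (4.1667)·(4.1667) + (-2.8333)·(-2.8333) + (-0.8333)·(-0.8333)) / 5 = 34.8333/5 = 6.9667
  s[X,Y] = ((-1.8333)·(1.8333) + (2.1667)·(-1.1667) + (-0.8333)·(-0.1667) + (4.1667)·(1.8333) + (-2.8333)·(1.8333) + (-0.8333)·(-4.1667)) / 5 = 0.1667/5 = 0.0333
  s[Y,Y] = ((1.8333)·(1.8333) + (-1.1667)·(-1.1667) + (-0.1667)·(-0.1667) + (1.8333)·(1.8333) + (1.8333)·(1.8333) + (-4.1667)·(-4.1667)) / 5 = 28.8333/5 = 5.7667
  Sample standard deviations s_i = √(s[i,i]):
  s(X) = √(6.9667) = 2.6394
  s(Y) = √(5.7667) = 2.4014

Step 3 — r_{ij} = s_{ij} / (s_i · s_j):
  r[X,X] = 1 (diagonal).
  r[X,Y] = 0.0333 / (2.6394 · 2.4014) = 0.0333 / 6.3383 = 0.0053
  r[Y,Y] = 1 (diagonal).

R is symmetric with unit diagonal. Assembling:

R = [[1, 0.0053],
 [0.0053, 1]]


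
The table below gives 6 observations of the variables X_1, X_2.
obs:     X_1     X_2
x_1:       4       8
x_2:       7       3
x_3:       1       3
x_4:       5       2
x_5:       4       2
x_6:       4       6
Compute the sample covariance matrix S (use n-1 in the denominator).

Step 1 — column means:
  mean(X_1) = (4 + 7 + 1 + 5 + 4 + 4) / 6 = 25/6 = 4.1667
  mean(X_2) = (8 + 3 + 3 + 2 + 2 + 6) / 6 = 24/6 = 4

Step 2 — sample covariance S[i,j] = (1/(n-1)) · Σ_k (x_{k,i} - mean_i) · (x_{k,j} - mean_j), with n-1 = 5.
  S[X_1,X_1] = ((-0.1667)·(-0.1667) + (2.8333)·(2.8333) + (-3.1667)·(-3.1667) + (0.8333)·(0.8333) + (-0.1667)·(-0.1667) + (-0.1667)·(-0.1667)) / 5 = 18.8333/5 = 3.7667
  S[X_1,X_2] = ((-0.1667)·(4) + (2.8333)·(-1) + (-3.1667)·(-1) + (0.8333)·(-2) + (-0.1667)·(-2) + (-0.1667)·(2)) / 5 = -2/5 = -0.4
  S[X_2,X_2] = ((4)·(4) + (-1)·(-1) + (-1)·(-1) + (-2)·(-2) + (-2)·(-2) + (2)·(2)) / 5 = 30/5 = 6

S is symmetric (S[j,i] = S[i,j]). Assembling:

S = [[3.7667, -0.4],
 [-0.4, 6]]


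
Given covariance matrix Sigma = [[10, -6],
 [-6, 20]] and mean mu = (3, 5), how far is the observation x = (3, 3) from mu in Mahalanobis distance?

Step 1 — centre the observation: (x - mu) = (0, -2).

Step 2 — invert Sigma. det(Sigma) = 10·20 - (-6)² = 164.
  Sigma^{-1} = (1/det) · [[d, -b], [-b, a]] = [[0.122, 0.0366],
 [0.0366, 0.061]].

Step 3 — form the quadratic (x - mu)^T · Sigma^{-1} · (x - mu):
  Sigma^{-1} · (x - mu) = (-0.0732, -0.122).
  (x - mu)^T · [Sigma^{-1} · (x - mu)] = (0)·(-0.0732) + (-2)·(-0.122) = 0.2439.

Step 4 — take square root: d = √(0.2439) ≈ 0.4939.

d(x, mu) = √(0.2439) ≈ 0.4939


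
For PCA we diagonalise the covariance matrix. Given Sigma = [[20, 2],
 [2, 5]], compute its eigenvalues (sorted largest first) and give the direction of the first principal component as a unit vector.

Step 1 — characteristic polynomial of 2×2 Sigma:
  det(Sigma - λI) = λ² - trace · λ + det = 0.
  trace = 20 + 5 = 25, det = 20·5 - (2)² = 96.
Step 2 — discriminant:
  Δ = trace² - 4·det = 625 - 384 = 241.
Step 3 — eigenvalues:
  λ = (trace ± √Δ)/2 = (25 ± 15.5242)/2,
  λ_1 = 20.2621,  λ_2 = 4.7379.

Step 4 — unit eigenvector for λ_1: solve (Sigma - λ_1 I)v = 0. First row:
  (20 - 20.2621)·v_x + (2)·v_y = 0, i.e. (-0.2621)·v_x + (2)·v_y = 0,
  so v ∝ (b, λ_1 - a) = (2, 0.2621) = u.
  ||u|| = √((2)² + (0.2621)²) = √(4.0687) ≈ 2.0171,
  v_1 = u/||u|| ≈ (0.9915, 0.1299) (||v_1|| = 1).

λ_1 = 20.2621,  λ_2 = 4.7379;  v_1 ≈ (0.9915, 0.1299)


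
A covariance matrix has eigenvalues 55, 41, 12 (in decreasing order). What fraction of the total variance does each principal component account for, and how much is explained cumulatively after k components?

Step 1 — total variance = trace(Sigma) = Σ λ_i = 55 + 41 + 12 = 108.

Step 2 — fraction explained by component i = λ_i / Σ λ:
  PC1: 55/108 = 0.5093
  PC2: 41/108 = 0.3796
  PC3: 12/108 = 0.1111

Step 3 — cumulative fraction after k components = (λ_1 + ... + λ_k) / Σ λ:
  k = 1: 55/108 = 0.5093
  k = 2: (55 + 41)/108 = 96/108 = 0.8889
  k = 3: (55 + 41 + 12)/108 = 108/108 = 1

Summary (fraction, with percent):

explained: PC1 0.5093 (50.93%), PC2 0.3796 (37.96%), PC3 0.1111 (11.11%);  cumulative: 0.5093, 0.8889, 1


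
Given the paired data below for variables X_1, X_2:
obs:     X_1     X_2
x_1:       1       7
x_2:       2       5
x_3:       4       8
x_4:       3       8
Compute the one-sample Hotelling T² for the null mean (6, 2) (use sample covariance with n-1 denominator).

Step 1 — sample mean vector:
  mean(X_1) = (1 + 2 + 4 + 3) / 4 = 10/4 = 2.5
  mean(X_2) = (7 + 5 + 8 + 8) / 4 = 28/4 = 7
  x̄ = (2.5, 7),  deviation x̄ - mu_0 = (2.5, 7) - (6, 2) = (-3.5, 5).

Step 2 — sample covariance matrix, S[i,j] = (1/(n-1)) · Σ_k (x_{k,i} - mean_i) · (x_{k,j} - mean_j), divisor n-1 = 3:
  S[X_1,X_1] = ((-1.5)·(-1.5) + (-0.5)·(-0.5) + (1.5)·(1.5) + (0.5)·(0.5)) / 3 = 5/3 = 1.6667
  S[X_1,X_2] = ((-1.5)·(0) + (-0.5)·(-2) + (1.5)·(1) + (0.5)·(1)) / 3 = 3/3 = 1
  S[X_2,X_2] = ((0)·(0) + (-2)·(-2) + (1)·(1) + (1)·(1)) / 3 = 6/3 = 2
  S = [[1.6667, 1],
 [1, 2]].

Step 3 — invert S. det(S) = 1.6667·2 - (1)² = 2.3333.
  S^{-1} = (1/det) · [[d, -b], [-b, a]] = [[0.8571, -0.4286],
 [-0.4286, 0.7143]].

Step 4 — quadratic form (x̄ - mu_0)^T · S^{-1} · (x̄ - mu_0):
  S^{-1} · (x̄ - mu_0) = (-5.1429, 5.0714),
  (x̄ - mu_0)^T · [...] = (-3.5)·(-5.1429) + (5)·(5.0714) = 43.3571.

Step 5 — scale by n: T² = 4 · 43.3571 = 173.4286.

T² ≈ 173.4286


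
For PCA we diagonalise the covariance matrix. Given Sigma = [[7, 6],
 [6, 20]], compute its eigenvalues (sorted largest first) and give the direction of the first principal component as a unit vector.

Step 1 — characteristic polynomial of 2×2 Sigma:
  det(Sigma - λI) = λ² - trace · λ + det = 0.
  trace = 7 + 20 = 27, det = 7·20 - (6)² = 104.
Step 2 — discriminant:
  Δ = trace² - 4·det = 729 - 416 = 313.
Step 3 — eigenvalues:
  λ = (trace ± √Δ)/2 = (27 ± 17.6918)/2,
  λ_1 = 22.3459,  λ_2 = 4.6541.

Step 4 — unit eigenvector for λ_1: solve (Sigma - λ_1 I)v = 0. First row:
  (7 - 22.3459)·v_x + (6)·v_y = 0, i.e. (-15.3459)·v_x + (6)·v_y = 0,
  so v ∝ (b, λ_1 - a) = (6, 15.3459) = u.
  ||u|| = √((6)² + (15.3459)²) = √(271.4967) ≈ 16.4772,
  v_1 = u/||u|| ≈ (0.3641, 0.9313) (||v_1|| = 1).

λ_1 = 22.3459,  λ_2 = 4.6541;  v_1 ≈ (0.3641, 0.9313)


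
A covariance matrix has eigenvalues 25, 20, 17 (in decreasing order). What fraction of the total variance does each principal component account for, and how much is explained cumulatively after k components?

Step 1 — total variance = trace(Sigma) = Σ λ_i = 25 + 20 + 17 = 62.

Step 2 — fraction explained by component i = λ_i / Σ λ:
  PC1: 25/62 = 0.4032
  PC2: 20/62 = 0.3226
  PC3: 17/62 = 0.2742

Step 3 — cumulative fraction after k components = (λ_1 + ... + λ_k) / Σ λ:
  k = 1: 25/62 = 0.4032
  k = 2: (25 + 20)/62 = 45/62 = 0.7258
  k = 3: (25 + 20 + 17)/62 = 62/62 = 1

Summary (fraction, with percent):

explained: PC1 0.4032 (40.32%), PC2 0.3226 (32.26%), PC3 0.2742 (27.42%);  cumulative: 0.4032, 0.7258, 1


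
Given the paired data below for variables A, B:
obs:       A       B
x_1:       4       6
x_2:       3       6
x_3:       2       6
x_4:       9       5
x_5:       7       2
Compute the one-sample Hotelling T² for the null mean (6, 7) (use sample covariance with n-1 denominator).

Step 1 — sample mean vector:
  mean(A) = (4 + 3 + 2 + 9 + 7) / 5 = 25/5 = 5
  mean(B) = (6 + 6 + 6 + 5 + 2) / 5 = 25/5 = 5
  x̄ = (5, 5),  deviation x̄ - mu_0 = (5, 5) - (6, 7) = (-1, -2).

Step 2 — sample covariance matrix, S[i,j] = (1/(n-1)) · Σ_k (x_{k,i} - mean_i) · (x_{k,j} - mean_j), divisor n-1 = 4:
  S[A,A] = ((-1)·(-1) + (-2)·(-2) + (-3)·(-3) + (4)·(4) + (2)·(2)) / 4 = 34/4 = 8.5
  S[A,B] = ((-1)·(1) + (-2)·(1) + (-3)·(1) + (4)·(0) + (2)·(-3)) / 4 = -12/4 = -3
  S[B,B] = ((1)·(1) + (1)·(1) + (1)·(1) + (0)·(0) + (-3)·(-3)) / 4 = 12/4 = 3
  S = [[8.5, -3],
 [-3, 3]].

Step 3 — invert S. det(S) = 8.5·3 - (-3)² = 16.5.
  S^{-1} = (1/det) · [[d, -b], [-b, a]] = [[0.1818, 0.1818],
 [0.1818, 0.5152]].

Step 4 — quadratic form (x̄ - mu_0)^T · S^{-1} · (x̄ - mu_0):
  S^{-1} · (x̄ - mu_0) = (-0.5455, -1.2121),
  (x̄ - mu_0)^T · [...] = (-1)·(-0.5455) + (-2)·(-1.2121) = 2.9697.

Step 5 — scale by n: T² = 5 · 2.9697 = 14.8485.

T² ≈ 14.8485


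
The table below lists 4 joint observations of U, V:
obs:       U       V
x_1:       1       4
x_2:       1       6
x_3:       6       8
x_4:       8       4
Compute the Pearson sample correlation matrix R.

Step 1 — column means:
  mean(U) = (1 + 1 + 6 + 8) / 4 = 16/4 = 4
  mean(V) = (4 + 6 + 8 + 4) / 4 = 22/4 = 5.5

Step 2 — sample variances and covariances s[i,j] = (1/(n-1)) · Σ_k (x_{k,i} - mean_i) · (x_{k,j} - mean_j), with n-1 = 3:
  s[U,U] = ((-3)·(-3) + (-3)·(-3) + (2)·(2) + (4)·(4)) / 3 = 38/3 = 12.6667
  s[U,V] = ((-3)·(-1.5) + (-3)·(0.5) + (2)·(2.5) + (4)·(-1.5)) / 3 = 2/3 = 0.6667
  s[V,V] = ((-1.5)·(-1.5) + (0.5)·(0.5) + (2.5)·(2.5) + (-1.5)·(-1.5)) / 3 = 11/3 = 3.6667
  Sample standard deviations s_i = √(s[i,i]):
  s(U) = √(12.6667) = 3.559
  s(V) = √(3.6667) = 1.9149

Step 3 — r_{ij} = s_{ij} / (s_i · s_j):
  r[U,U] = 1 (diagonal).
  r[U,V] = 0.6667 / (3.559 · 1.9149) = 0.6667 / 6.815 = 0.0978
  r[V,V] = 1 (diagonal).

R is symmetric with unit diagonal. Assembling:

R = [[1, 0.0978],
 [0.0978, 1]]


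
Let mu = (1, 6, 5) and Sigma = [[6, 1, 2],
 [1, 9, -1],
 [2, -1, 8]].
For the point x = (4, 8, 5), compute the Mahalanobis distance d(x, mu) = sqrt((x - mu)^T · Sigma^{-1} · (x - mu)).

Step 1 — centre the observation: (x - mu) = (3, 2, 0).

Step 2 — invert Sigma (cofactor / det for 3×3, or solve directly):
  Sigma^{-1} = [[0.1878, -0.0265, -0.0503],
 [-0.0265, 0.1164, 0.0212],
 [-0.0503, 0.0212, 0.1402]].

Step 3 — form the quadratic (x - mu)^T · Sigma^{-1} · (x - mu):
  Sigma^{-1} · (x - mu) = (0.5106, 0.1534, -0.1085).
  (x - mu)^T · [Sigma^{-1} · (x - mu)] = (3)·(0.5106) + (2)·(0.1534) + (0)·(-0.1085) = 1.8386.

Step 4 — take square root: d = √(1.8386) ≈ 1.356.

d(x, mu) = √(1.8386) ≈ 1.356


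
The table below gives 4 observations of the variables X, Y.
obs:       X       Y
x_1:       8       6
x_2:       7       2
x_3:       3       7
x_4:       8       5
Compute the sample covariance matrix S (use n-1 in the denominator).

Step 1 — column means:
  mean(X) = (8 + 7 + 3 + 8) / 4 = 26/4 = 6.5
  mean(Y) = (6 + 2 + 7 + 5) / 4 = 20/4 = 5

Step 2 — sample covariance S[i,j] = (1/(n-1)) · Σ_k (x_{k,i} - mean_i) · (x_{k,j} - mean_j), with n-1 = 3.
  S[X,X] = ((1.5)·(1.5) + (0.5)·(0.5) + (-3.5)·(-3.5) + (1.5)·(1.5)) / 3 = 17/3 = 5.6667
  S[X,Y] = ((1.5)·(1) + (0.5)·(-3) + (-3.5)·(2) + (1.5)·(0)) / 3 = -7/3 = -2.3333
  S[Y,Y] = ((1)·(1) + (-3)·(-3) + (2)·(2) + (0)·(0)) / 3 = 14/3 = 4.6667

S is symmetric (S[j,i] = S[i,j]). Assembling:

S = [[5.6667, -2.3333],
 [-2.3333, 4.6667]]


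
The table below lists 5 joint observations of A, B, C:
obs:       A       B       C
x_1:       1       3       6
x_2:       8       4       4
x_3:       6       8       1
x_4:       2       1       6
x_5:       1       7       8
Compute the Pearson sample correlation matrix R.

Step 1 — column means:
  mean(A) = (1 + 8 + 6 + 2 + 1) / 5 = 18/5 = 3.6
  mean(B) = (3 + 4 + 8 + 1 + 7) / 5 = 23/5 = 4.6
  mean(C) = (6 + 4 + 1 + 6 + 8) / 5 = 25/5 = 5

Step 2 — sample variances and covariances s[i,j] = (1/(n-1)) · Σ_k (x_{k,i} - mean_i) · (x_{k,j} - mean_j), with n-1 = 4:
  s[A,A] = ((-2.6)·(-2.6) + (4.4)·(4.4) + (2.4)·(2.4) + (-1.6)·(-1.6) + (-2.6)·(-2.6)) / 4 = 41.2/4 = 10.3
  s[A,B] = ((-2.6)·(-1.6) + (4.4)·(-0.6) + (2.4)·(3.4) + (-1.6)·(-3.6) + (-2.6)·(2.4)) / 4 = 9.2/4 = 2.3
  s[A,C] = ((-2.6)·(1) + (4.4)·(-1) + (2.4)·(-4) + (-1.6)·(1) + (-2.6)·(3)) / 4 = -26/4 = -6.5
  s[B,B] = ((-1.6)·(-1.6) + (-0.6)·(-0.6) + (3.4)·(3.4) + (-3.6)·(-3.6) + (2.4)·(2.4)) / 4 = 33.2/4 = 8.3
  s[B,C] = ((-1.6)·(1) + (-0.6)·(-1) + (3.4)·(-4) + (-3.6)·(1) + (2.4)·(3)) / 4 = -11/4 = -2.75
  s[C,C] = ((1)·(1) + (-1)·(-1) + (-4)·(-4) + (1)·(1) + (3)·(3)) / 4 = 28/4 = 7
  Sample standard deviations s_i = √(s[i,i]):
  s(A) = √(10.3) = 3.2094
  s(B) = √(8.3) = 2.881
  s(C) = √(7) = 2.6458

Step 3 — r_{ij} = s_{ij} / (s_i · s_j):
  r[A,A] = 1 (diagonal).
  r[A,B] = 2.3 / (3.2094 · 2.881) = 2.3 / 9.2461 = 0.2488
  r[A,C] = -6.5 / (3.2094 · 2.6458) = -6.5 / 8.4912 = -0.7655
  r[B,B] = 1 (diagonal).
  r[B,C] = -2.75 / (2.881 · 2.6458) = -2.75 / 7.6223 = -0.3608
  r[C,C] = 1 (diagonal).

R is symmetric with unit diagonal. Assembling:

R = [[1, 0.2488, -0.7655],
 [0.2488, 1, -0.3608],
 [-0.7655, -0.3608, 1]]


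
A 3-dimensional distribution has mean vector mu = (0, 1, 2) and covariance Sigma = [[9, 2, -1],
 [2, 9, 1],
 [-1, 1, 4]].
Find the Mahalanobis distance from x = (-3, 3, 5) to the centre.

Step 1 — centre the observation: (x - mu) = (-3, 2, 3).

Step 2 — invert Sigma (cofactor / det for 3×3, or solve directly):
  Sigma^{-1} = [[0.1224, -0.0315, 0.0385],
 [-0.0315, 0.1224, -0.0385],
 [0.0385, -0.0385, 0.2692]].

Step 3 — form the quadratic (x - mu)^T · Sigma^{-1} · (x - mu):
  Sigma^{-1} · (x - mu) = (-0.3147, 0.2238, 0.6154).
  (x - mu)^T · [Sigma^{-1} · (x - mu)] = (-3)·(-0.3147) + (2)·(0.2238) + (3)·(0.6154) = 3.2378.

Step 4 — take square root: d = √(3.2378) ≈ 1.7994.

d(x, mu) = √(3.2378) ≈ 1.7994


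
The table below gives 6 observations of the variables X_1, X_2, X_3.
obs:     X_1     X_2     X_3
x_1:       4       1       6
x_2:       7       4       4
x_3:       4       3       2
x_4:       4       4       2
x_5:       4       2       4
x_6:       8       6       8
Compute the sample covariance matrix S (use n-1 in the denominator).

Step 1 — column means:
  mean(X_1) = (4 + 7 + 4 + 4 + 4 + 8) / 6 = 31/6 = 5.1667
  mean(X_2) = (1 + 4 + 3 + 4 + 2 + 6) / 6 = 20/6 = 3.3333
  mean(X_3) = (6 + 4 + 2 + 2 + 4 + 8) / 6 = 26/6 = 4.3333

Step 2 — sample covariance S[i,j] = (1/(n-1)) · Σ_k (x_{k,i} - mean_i) · (x_{k,j} - mean_j), with n-1 = 5.
  S[X_1,X_1] = ((-1.1667)·(-1.1667) + (1.8333)·(1.8333) + (-1.1667)·(-1.1667) + (-1.1667)·(-1.1667) + (-1.1667)·(-1.1667) + (2.8333)·(2.8333)) / 5 = 16.8333/5 = 3.3667
  S[X_1,X_2] = ((-1.1667)·(-2.3333) + (1.8333)·(0.6667) + (-1.1667)·(-0.3333) + (-1.1667)·(0.6667) + (-1.1667)·(-1.3333) + (2.8333)·(2.6667)) / 5 = 12.6667/5 = 2.5333
  S[X_1,X_3] = ((-1.1667)·(1.6667) + (1.8333)·(-0.3333) + (-1.1667)·(-2.3333) + (-1.1667)·(-2.3333) + (-1.1667)·(-0.3333) + (2.8333)·(3.6667)) / 5 = 13.6667/5 = 2.7333
  S[X_2,X_2] = ((-2.3333)·(-2.3333) + (0.6667)·(0.6667) + (-0.3333)·(-0.3333) + (0.6667)·(0.6667) + (-1.3333)·(-1.3333) + (2.6667)·(2.6667)) / 5 = 15.3333/5 = 3.0667
  S[X_2,X_3] = ((-2.3333)·(1.6667) + (0.6667)·(-0.3333) + (-0.3333)·(-2.3333) + (0.6667)·(-2.3333) + (-1.3333)·(-0.3333) + (2.6667)·(3.6667)) / 5 = 5.3333/5 = 1.0667
  S[X_3,X_3] = ((1.6667)·(1.6667) + (-0.3333)·(-0.3333) + (-2.3333)·(-2.3333) + (-2.3333)·(-2.3333) + (-0.3333)·(-0.3333) + (3.6667)·(3.6667)) / 5 = 27.3333/5 = 5.4667

S is symmetric (S[j,i] = S[i,j]). Assembling:

S = [[3.3667, 2.5333, 2.7333],
 [2.5333, 3.0667, 1.0667],
 [2.7333, 1.0667, 5.4667]]


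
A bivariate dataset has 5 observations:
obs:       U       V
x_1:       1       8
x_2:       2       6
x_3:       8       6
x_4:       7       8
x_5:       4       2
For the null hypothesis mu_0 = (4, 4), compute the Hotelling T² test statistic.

Step 1 — sample mean vector:
  mean(U) = (1 + 2 + 8 + 7 + 4) / 5 = 22/5 = 4.4
  mean(V) = (8 + 6 + 6 + 8 + 2) / 5 = 30/5 = 6
  x̄ = (4.4, 6),  deviation x̄ - mu_0 = (4.4, 6) - (4, 4) = (0.4, 2).

Step 2 — sample covariance matrix, S[i,j] = (1/(n-1)) · Σ_k (x_{k,i} - mean_i) · (x_{k,j} - mean_j), divisor n-1 = 4:
  S[U,U] = ((-3.4)·(-3.4) + (-2.4)·(-2.4) + (3.6)·(3.6) + (2.6)·(2.6) + (-0.4)·(-0.4)) / 4 = 37.2/4 = 9.3
  S[U,V] = ((-3.4)·(2) + (-2.4)·(0) + (3.6)·(0) + (2.6)·(2) + (-0.4)·(-4)) / 4 = 0/4 = 0
  S[V,V] = ((2)·(2) + (0)·(0) + (0)·(0) + (2)·(2) + (-4)·(-4)) / 4 = 24/4 = 6
  S = [[9.3, 0],
 [0, 6]].

Step 3 — invert S. det(S) = 9.3·6 - (0)² = 55.8.
  S^{-1} = (1/det) · [[d, -b], [-b, a]] = [[0.1075, 0],
 [0, 0.1667]].

Step 4 — quadratic form (x̄ - mu_0)^T · S^{-1} · (x̄ - mu_0):
  S^{-1} · (x̄ - mu_0) = (0.043, 0.3333),
  (x̄ - mu_0)^T · [...] = (0.4)·(0.043) + (2)·(0.3333) = 0.6839.

Step 5 — scale by n: T² = 5 · 0.6839 = 3.4194.

T² ≈ 3.4194


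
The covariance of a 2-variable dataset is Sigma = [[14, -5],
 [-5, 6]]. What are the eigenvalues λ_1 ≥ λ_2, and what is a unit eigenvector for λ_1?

Step 1 — characteristic polynomial of 2×2 Sigma:
  det(Sigma - λI) = λ² - trace · λ + det = 0.
  trace = 14 + 6 = 20, det = 14·6 - (-5)² = 59.
Step 2 — discriminant:
  Δ = trace² - 4·det = 400 - 236 = 164.
Step 3 — eigenvalues:
  λ = (trace ± √Δ)/2 = (20 ± 12.8062)/2,
  λ_1 = 16.4031,  λ_2 = 3.5969.

Step 4 — unit eigenvector for λ_1: solve (Sigma - λ_1 I)v = 0. First row:
  (14 - 16.4031)·v_x + (-5)·v_y = 0, i.e. (-2.4031)·v_x + (-5)·v_y = 0,
  so v ∝ (b, λ_1 - a) = (-5, 2.4031); multiply by -1 so the first entry is positive: u = (5, -2.4031).
  ||u|| = √((5)² + (-2.4031)²) = √(30.775) ≈ 5.5475,
  v_1 = u/||u|| ≈ (0.9013, -0.4332) (||v_1|| = 1).

λ_1 = 16.4031,  λ_2 = 3.5969;  v_1 ≈ (0.9013, -0.4332)


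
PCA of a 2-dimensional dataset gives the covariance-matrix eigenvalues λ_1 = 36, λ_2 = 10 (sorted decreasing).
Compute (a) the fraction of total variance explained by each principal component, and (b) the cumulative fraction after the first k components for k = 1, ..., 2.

Step 1 — total variance = trace(Sigma) = Σ λ_i = 36 + 10 = 46.

Step 2 — fraction explained by component i = λ_i / Σ λ:
  PC1: 36/46 = 0.7826
  PC2: 10/46 = 0.2174

Step 3 — cumulative fraction after k components = (λ_1 + ... + λ_k) / Σ λ:
  k = 1: 36/46 = 0.7826
  k = 2: (36 + 10)/46 = 46/46 = 1

Summary (fraction, with percent):

explained: PC1 0.7826 (78.26%), PC2 0.2174 (21.74%);  cumulative: 0.7826, 1


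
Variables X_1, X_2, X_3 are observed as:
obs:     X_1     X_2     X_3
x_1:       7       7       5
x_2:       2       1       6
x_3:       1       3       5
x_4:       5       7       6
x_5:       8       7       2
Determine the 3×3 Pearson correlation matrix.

Step 1 — column means:
  mean(X_1) = (7 + 2 + 1 + 5 + 8) / 5 = 23/5 = 4.6
  mean(X_2) = (7 + 1 + 3 + 7 + 7) / 5 = 25/5 = 5
  mean(X_3) = (5 + 6 + 5 + 6 + 2) / 5 = 24/5 = 4.8

Step 2 — sample variances and covariances s[i,j] = (1/(n-1)) · Σ_k (x_{k,i} - mean_i) · (x_{k,j} - mean_j), with n-1 = 4:
  s[X_1,X_1] = ((2.4)·(2.4) + (-2.6)·(-2.6) + (-3.6)·(-3.6) + (0.4)·(0.4) + (3.4)·(3.4)) / 4 = 37.2/4 = 9.3
  s[X_1,X_2] = ((2.4)·(2) + (-2.6)·(-4) + (-3.6)·(-2) + (0.4)·(2) + (3.4)·(2)) / 4 = 30/4 = 7.5
  s[X_1,X_3] = ((2.4)·(0.2) + (-2.6)·(1.2) + (-3.6)·(0.2) + (0.4)·(1.2) + (3.4)·(-2.8)) / 4 = -12.4/4 = -3.1
  s[X_2,X_2] = ((2)·(2) + (-4)·(-4) + (-2)·(-2) + (2)·(2) + (2)·(2)) / 4 = 32/4 = 8
  s[X_2,X_3] = ((2)·(0.2) + (-4)·(1.2) + (-2)·(0.2) + (2)·(1.2) + (2)·(-2.8)) / 4 = -8/4 = -2
  s[X_3,X_3] = ((0.2)·(0.2) + (1.2)·(1.2) + (0.2)·(0.2) + (1.2)·(1.2) + (-2.8)·(-2.8)) / 4 = 10.8/4 = 2.7
  Sample standard deviations s_i = √(s[i,i]):
  s(X_1) = √(9.3) = 3.0496
  s(X_2) = √(8) = 2.8284
  s(X_3) = √(2.7) = 1.6432

Step 3 — r_{ij} = s_{ij} / (s_i · s_j):
  r[X_1,X_1] = 1 (diagonal).
  r[X_1,X_2] = 7.5 / (3.0496 · 2.8284) = 7.5 / 8.6255 = 0.8695
  r[X_1,X_3] = -3.1 / (3.0496 · 1.6432) = -3.1 / 5.011 = -0.6186
  r[X_2,X_2] = 1 (diagonal).
  r[X_2,X_3] = -2 / (2.8284 · 1.6432) = -2 / 4.6476 = -0.4303
  r[X_3,X_3] = 1 (diagonal).

R is symmetric with unit diagonal. Assembling:

R = [[1, 0.8695, -0.6186],
 [0.8695, 1, -0.4303],
 [-0.6186, -0.4303, 1]]


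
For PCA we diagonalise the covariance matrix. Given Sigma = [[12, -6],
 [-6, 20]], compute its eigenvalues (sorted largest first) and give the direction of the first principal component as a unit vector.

Step 1 — characteristic polynomial of 2×2 Sigma:
  det(Sigma - λI) = λ² - trace · λ + det = 0.
  trace = 12 + 20 = 32, det = 12·20 - (-6)² = 204.
Step 2 — discriminant:
  Δ = trace² - 4·det = 1024 - 816 = 208.
Step 3 — eigenvalues:
  λ = (trace ± √Δ)/2 = (32 ± 14.4222)/2,
  λ_1 = 23.2111,  λ_2 = 8.7889.

Step 4 — unit eigenvector for λ_1: solve (Sigma - λ_1 I)v = 0. First row:
  (12 - 23.2111)·v_x + (-6)·v_y = 0, i.e. (-11.2111)·v_x + (-6)·v_y = 0,
  so v ∝ (b, λ_1 - a) = (-6, 11.2111); multiply by -1 so the first entry is positive: u = (6, -11.2111).
  ||u|| = √((6)² + (-11.2111)²) = √(161.6888) ≈ 12.7157,
  v_1 = u/||u|| ≈ (0.4719, -0.8817) (||v_1|| = 1).

λ_1 = 23.2111,  λ_2 = 8.7889;  v_1 ≈ (0.4719, -0.8817)


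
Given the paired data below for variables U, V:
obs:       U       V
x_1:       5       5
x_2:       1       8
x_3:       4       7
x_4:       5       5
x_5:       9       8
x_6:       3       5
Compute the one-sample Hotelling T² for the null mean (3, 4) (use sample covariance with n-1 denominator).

Step 1 — sample mean vector:
  mean(U) = (5 + 1 + 4 + 5 + 9 + 3) / 6 = 27/6 = 4.5
  mean(V) = (5 + 8 + 7 + 5 + 8 + 5) / 6 = 38/6 = 6.3333
  x̄ = (4.5, 6.3333),  deviation x̄ - mu_0 = (4.5, 6.3333) - (3, 4) = (1.5, 2.3333).

Step 2 — sample covariance matrix, S[i,j] = (1/(n-1)) · Σ_k (x_{k,i} - mean_i) · (x_{k,j} - mean_j), divisor n-1 = 5:
  S[U,U] = ((0.5)·(0.5) + (-3.5)·(-3.5) + (-0.5)·(-0.5) + (0.5)·(0.5) + (4.5)·(4.5) + (-1.5)·(-1.5)) / 5 = 35.5/5 = 7.1
  S[U,V] = ((0.5)·(-1.3333) + (-3.5)·(1.6667) + (-0.5)·(0.6667) + (0.5)·(-1.3333) + (4.5)·(1.6667) + (-1.5)·(-1.3333)) / 5 = 2/5 = 0.4
  S[V,V] = ((-1.3333)·(-1.3333) + (1.6667)·(1.6667) + (0.6667)·(0.6667) + (-1.3333)·(-1.3333) + (1.6667)·(1.6667) + (-1.3333)·(-1.3333)) / 5 = 11.3333/5 = 2.2667
  S = [[7.1, 0.4],
 [0.4, 2.2667]].

Step 3 — invert S. det(S) = 7.1·2.2667 - (0.4)² = 15.9333.
  S^{-1} = (1/det) · [[d, -b], [-b, a]] = [[0.1423, -0.0251],
 [-0.0251, 0.4456]].

Step 4 — quadratic form (x̄ - mu_0)^T · S^{-1} · (x̄ - mu_0):
  S^{-1} · (x̄ - mu_0) = (0.1548, 1.0021),
  (x̄ - mu_0)^T · [...] = (1.5)·(0.1548) + (2.3333)·(1.0021) = 2.5704.

Step 5 — scale by n: T² = 6 · 2.5704 = 15.4226.

T² ≈ 15.4226


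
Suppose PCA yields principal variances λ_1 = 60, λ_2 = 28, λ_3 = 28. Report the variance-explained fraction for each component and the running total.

Step 1 — total variance = trace(Sigma) = Σ λ_i = 60 + 28 + 28 = 116.

Step 2 — fraction explained by component i = λ_i / Σ λ:
  PC1: 60/116 = 0.5172
  PC2: 28/116 = 0.2414
  PC3: 28/116 = 0.2414

Step 3 — cumulative fraction after k components = (λ_1 + ... + λ_k) / Σ λ:
  k = 1: 60/116 = 0.5172
  k = 2: (60 + 28)/116 = 88/116 = 0.7586
  k = 3: (60 + 28 + 28)/116 = 116/116 = 1

Summary (fraction, with percent):

explained: PC1 0.5172 (51.72%), PC2 0.2414 (24.14%), PC3 0.2414 (24.14%);  cumulative: 0.5172, 0.7586, 1


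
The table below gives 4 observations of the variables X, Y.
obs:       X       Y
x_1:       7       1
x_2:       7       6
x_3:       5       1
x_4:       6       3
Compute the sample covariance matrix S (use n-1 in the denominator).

Step 1 — column means:
  mean(X) = (7 + 7 + 5 + 6) / 4 = 25/4 = 6.25
  mean(Y) = (1 + 6 + 1 + 3) / 4 = 11/4 = 2.75

Step 2 — sample covariance S[i,j] = (1/(n-1)) · Σ_k (x_{k,i} - mean_i) · (x_{k,j} - mean_j), with n-1 = 3.
  S[X,X] = ((0.75)·(0.75) + (0.75)·(0.75) + (-1.25)·(-1.25) + (-0.25)·(-0.25)) / 3 = 2.75/3 = 0.9167
  S[X,Y] = ((0.75)·(-1.75) + (0.75)·(3.25) + (-1.25)·(-1.75) + (-0.25)·(0.25)) / 3 = 3.25/3 = 1.0833
  S[Y,Y] = ((-1.75)·(-1.75) + (3.25)·(3.25) + (-1.75)·(-1.75) + (0.25)·(0.25)) / 3 = 16.75/3 = 5.5833

S is symmetric (S[j,i] = S[i,j]). Assembling:

S = [[0.9167, 1.0833],
 [1.0833, 5.5833]]


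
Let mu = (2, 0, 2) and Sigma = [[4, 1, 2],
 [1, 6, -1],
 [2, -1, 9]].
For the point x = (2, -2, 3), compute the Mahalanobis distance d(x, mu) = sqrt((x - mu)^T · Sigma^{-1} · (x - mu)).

Step 1 — centre the observation: (x - mu) = (0, -2, 1).

Step 2 — invert Sigma (cofactor / det for 3×3, or solve directly):
  Sigma^{-1} = [[0.3029, -0.0629, -0.0743],
 [-0.0629, 0.1829, 0.0343],
 [-0.0743, 0.0343, 0.1314]].

Step 3 — form the quadratic (x - mu)^T · Sigma^{-1} · (x - mu):
  Sigma^{-1} · (x - mu) = (0.0514, -0.3314, 0.0629).
  (x - mu)^T · [Sigma^{-1} · (x - mu)] = (0)·(0.0514) + (-2)·(-0.3314) + (1)·(0.0629) = 0.7257.

Step 4 — take square root: d = √(0.7257) ≈ 0.8519.

d(x, mu) = √(0.7257) ≈ 0.8519


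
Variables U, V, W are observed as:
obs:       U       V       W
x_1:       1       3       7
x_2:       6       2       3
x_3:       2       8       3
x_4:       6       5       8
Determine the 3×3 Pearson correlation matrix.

Step 1 — column means:
  mean(U) = (1 + 6 + 2 + 6) / 4 = 15/4 = 3.75
  mean(V) = (3 + 2 + 8 + 5) / 4 = 18/4 = 4.5
  mean(W) = (7 + 3 + 3 + 8) / 4 = 21/4 = 5.25

Step 2 — sample variances and covariances s[i,j] = (1/(n-1)) · Σ_k (x_{k,i} - mean_i) · (x_{k,j} - mean_j), with n-1 = 3:
  s[U,U] = ((-2.75)·(-2.75) + (2.25)·(2.25) + (-1.75)·(-1.75) + (2.25)·(2.25)) / 3 = 20.75/3 = 6.9167
  s[U,V] = ((-2.75)·(-1.5) + (2.25)·(-2.5) + (-1.75)·(3.5) + (2.25)·(0.5)) / 3 = -6.5/3 = -2.1667
  s[U,W] = ((-2.75)·(1.75) + (2.25)·(-2.25) + (-1.75)·(-2.25) + (2.25)·(2.75)) / 3 = 0.25/3 = 0.0833
  s[V,V] = ((-1.5)·(-1.5) + (-2.5)·(-2.5) + (3.5)·(3.5) + (0.5)·(0.5)) / 3 = 21/3 = 7
  s[V,W] = ((-1.5)·(1.75) + (-2.5)·(-2.25) + (3.5)·(-2.25) + (0.5)·(2.75)) / 3 = -3.5/3 = -1.1667
  s[W,W] = ((1.75)·(1.75) + (-2.25)·(-2.25) + (-2.25)·(-2.25) + (2.75)·(2.75)) / 3 = 20.75/3 = 6.9167
  Sample standard deviations s_i = √(s[i,i]):
  s(U) = √(6.9167) = 2.63
  s(V) = √(7) = 2.6458
  s(W) = √(6.9167) = 2.63

Step 3 — r_{ij} = s_{ij} / (s_i · s_j):
  r[U,U] = 1 (diagonal).
  r[U,V] = -2.1667 / (2.63 · 2.6458) = -2.1667 / 6.9582 = -0.3114
  r[U,W] = 0.0833 / (2.63 · 2.63) = 0.0833 / 6.9167 = 0.012
  r[V,V] = 1 (diagonal).
  r[V,W] = -1.1667 / (2.6458 · 2.63) = -1.1667 / 6.9582 = -0.1677
  r[W,W] = 1 (diagonal).

R is symmetric with unit diagonal. Assembling:

R = [[1, -0.3114, 0.012],
 [-0.3114, 1, -0.1677],
 [0.012, -0.1677, 1]]
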